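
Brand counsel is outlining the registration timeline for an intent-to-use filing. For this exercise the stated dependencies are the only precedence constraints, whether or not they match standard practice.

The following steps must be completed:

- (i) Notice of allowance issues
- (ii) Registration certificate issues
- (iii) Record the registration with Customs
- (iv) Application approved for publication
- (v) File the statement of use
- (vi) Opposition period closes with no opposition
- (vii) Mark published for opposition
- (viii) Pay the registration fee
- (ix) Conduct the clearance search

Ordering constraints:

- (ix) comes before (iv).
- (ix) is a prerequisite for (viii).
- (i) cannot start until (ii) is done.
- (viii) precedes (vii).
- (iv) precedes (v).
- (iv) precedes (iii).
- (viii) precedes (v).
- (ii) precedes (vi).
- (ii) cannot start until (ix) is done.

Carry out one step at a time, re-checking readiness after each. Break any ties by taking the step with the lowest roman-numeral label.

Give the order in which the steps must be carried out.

(ix), (ii), (i), (iv), (iii), (vi), (viii), (v), (vii)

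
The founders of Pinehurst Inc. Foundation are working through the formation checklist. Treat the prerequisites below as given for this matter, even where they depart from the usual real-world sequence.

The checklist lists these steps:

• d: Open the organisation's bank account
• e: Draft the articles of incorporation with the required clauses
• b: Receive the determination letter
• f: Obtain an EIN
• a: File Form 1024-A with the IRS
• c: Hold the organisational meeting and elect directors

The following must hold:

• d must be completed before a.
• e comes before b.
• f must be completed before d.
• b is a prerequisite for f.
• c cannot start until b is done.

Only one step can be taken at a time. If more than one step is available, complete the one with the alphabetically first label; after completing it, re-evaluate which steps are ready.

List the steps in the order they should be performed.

e has no prerequisites → e first.
Next only b has its prerequisites met → b.
c and f are both available; c has the earlier label → c.
Next only f has its prerequisites met → f.
d needed f, now all done → d.
Next only a has its prerequisites met → a.

e, b, c, f, d, a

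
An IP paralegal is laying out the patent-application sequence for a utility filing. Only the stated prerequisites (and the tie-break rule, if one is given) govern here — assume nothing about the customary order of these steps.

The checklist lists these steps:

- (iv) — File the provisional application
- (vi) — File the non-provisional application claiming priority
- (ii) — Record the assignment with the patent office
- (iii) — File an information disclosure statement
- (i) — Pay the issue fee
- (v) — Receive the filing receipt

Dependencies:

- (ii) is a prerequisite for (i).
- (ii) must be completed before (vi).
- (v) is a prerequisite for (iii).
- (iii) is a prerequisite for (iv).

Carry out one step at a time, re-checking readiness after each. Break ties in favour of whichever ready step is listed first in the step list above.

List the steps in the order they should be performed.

(ii) (vi) (i) (v) (iii) (iv)

(ii) and (v) have no prerequisites; (ii) is listed earlier, so (ii) is first.
(vi) and (i) now also ready, so the ready set is {(vi), (i), (v)}; (vi) is listed earlier → (vi).
Now (i) and (v) have their prerequisites met. (i) is listed earlier, so (i) next.
(v) is the only step now ready → (v).
Next only (iii) has its prerequisites met → (iii).
Next only (iv) has its prerequisites met → (iv).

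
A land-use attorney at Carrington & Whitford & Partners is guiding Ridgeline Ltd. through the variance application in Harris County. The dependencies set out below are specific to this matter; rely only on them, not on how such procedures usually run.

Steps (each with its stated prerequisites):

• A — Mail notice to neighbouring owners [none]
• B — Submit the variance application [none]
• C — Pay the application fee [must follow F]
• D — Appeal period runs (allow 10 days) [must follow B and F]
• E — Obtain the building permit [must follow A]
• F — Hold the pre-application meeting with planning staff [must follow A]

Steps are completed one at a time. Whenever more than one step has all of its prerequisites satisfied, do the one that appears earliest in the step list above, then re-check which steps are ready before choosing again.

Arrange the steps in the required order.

Nothing is required for A and B. A is listed earlier → A first.
Ready: B, E and F. B is listed earlier → B.
E and F are both available; E is listed earlier → E.
That leaves F as the only ready step → F.
Ready: C and D. C is listed earlier → C.
That leaves D as the only ready step → D.

A → B → E → F → C → D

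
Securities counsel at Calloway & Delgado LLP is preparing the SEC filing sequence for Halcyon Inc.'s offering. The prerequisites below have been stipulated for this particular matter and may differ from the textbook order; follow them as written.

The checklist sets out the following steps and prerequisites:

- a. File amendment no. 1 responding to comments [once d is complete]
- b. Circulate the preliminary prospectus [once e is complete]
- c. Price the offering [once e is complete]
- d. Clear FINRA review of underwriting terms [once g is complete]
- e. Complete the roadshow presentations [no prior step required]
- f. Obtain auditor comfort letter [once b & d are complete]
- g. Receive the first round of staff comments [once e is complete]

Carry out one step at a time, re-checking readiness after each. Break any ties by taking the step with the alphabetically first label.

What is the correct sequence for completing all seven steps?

e → b → c → g → d → a → f

Only e has no prerequisites, so it is first.
Ready: b, c and g. b has the earlier label → b.
Ready: c and g. c has the earlier label → c.
g needed e, now all done → g.
d is the only step now ready → d.
Ready: a and f. a has the earlier label → a.
f needed b and d, now all done → f.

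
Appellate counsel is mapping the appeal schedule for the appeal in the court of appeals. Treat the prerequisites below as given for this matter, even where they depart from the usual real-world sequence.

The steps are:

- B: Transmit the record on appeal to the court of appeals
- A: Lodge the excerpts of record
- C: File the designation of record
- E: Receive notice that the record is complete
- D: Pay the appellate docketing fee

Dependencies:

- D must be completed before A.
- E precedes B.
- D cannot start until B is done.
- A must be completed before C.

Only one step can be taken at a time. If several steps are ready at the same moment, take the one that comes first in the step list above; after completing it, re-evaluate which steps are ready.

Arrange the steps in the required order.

E, B, D, A, C

E is the only step with nothing outstanding, so it goes first.
B is the only step now ready → B.
D is the only step now ready → D.
Next only A has its prerequisites met → A.
Next only C has its prerequisites met → C.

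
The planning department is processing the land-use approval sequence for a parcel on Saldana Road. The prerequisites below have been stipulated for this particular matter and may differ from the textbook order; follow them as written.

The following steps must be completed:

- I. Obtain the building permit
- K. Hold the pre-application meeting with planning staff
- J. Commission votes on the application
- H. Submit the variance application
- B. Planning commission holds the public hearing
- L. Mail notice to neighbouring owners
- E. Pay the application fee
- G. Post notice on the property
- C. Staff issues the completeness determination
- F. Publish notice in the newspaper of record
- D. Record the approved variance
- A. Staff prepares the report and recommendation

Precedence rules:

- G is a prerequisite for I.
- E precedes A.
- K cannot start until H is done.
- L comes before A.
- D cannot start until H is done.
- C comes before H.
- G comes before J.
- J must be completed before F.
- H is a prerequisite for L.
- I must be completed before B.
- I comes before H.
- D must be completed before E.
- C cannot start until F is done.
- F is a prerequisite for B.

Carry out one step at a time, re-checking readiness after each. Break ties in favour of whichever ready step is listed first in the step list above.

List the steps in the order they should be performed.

G has no prerequisites → G first.
Ready: I and J. I is listed earlier → I.
J needed G, now all done → J.
That leaves F as the only ready step → F.
Now B and C have their prerequisites met. B is listed earlier, so B next.
That leaves C as the only ready step → C.
H needed I and C, now all done → H.
K, L and D are all available; K is listed earlier → K.
Now L and D have their prerequisites met. L is listed earlier, so L next.
Next only D has its prerequisites met → D.
E needed D, now all done → E.
A needed L and E, now all done → A.

G → I → J → F → B → C → H → K → L → D → E → A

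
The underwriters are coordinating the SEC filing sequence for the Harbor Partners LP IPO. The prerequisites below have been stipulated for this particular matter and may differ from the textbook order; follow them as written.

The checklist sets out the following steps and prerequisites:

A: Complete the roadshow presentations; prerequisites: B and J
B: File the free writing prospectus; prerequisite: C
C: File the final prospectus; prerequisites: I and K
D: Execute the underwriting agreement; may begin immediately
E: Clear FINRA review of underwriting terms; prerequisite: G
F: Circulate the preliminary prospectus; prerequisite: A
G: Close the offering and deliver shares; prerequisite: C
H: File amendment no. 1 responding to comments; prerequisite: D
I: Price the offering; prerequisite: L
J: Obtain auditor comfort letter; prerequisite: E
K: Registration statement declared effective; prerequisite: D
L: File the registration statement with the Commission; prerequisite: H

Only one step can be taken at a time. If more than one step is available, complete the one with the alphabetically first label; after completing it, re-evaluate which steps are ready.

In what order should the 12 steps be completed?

Only D has no prerequisites, so it is first.
Ready: H and K. H has the earlier label → H.
Now K and L have their prerequisites met. K has the earlier label, so K next.
L needed H, now all done → L.
That leaves I as the only ready step → I.
C needed I and K, now all done → C.
B and G are both available; B has the earlier label → B.
G needed C, now all done → G.
E needed G, now all done → E.
J needed E, now all done → J.
A needed B and J, now all done → A.
Next only F has its prerequisites met → F.

D → H → K → L → I → C → B → G → E → J → A → F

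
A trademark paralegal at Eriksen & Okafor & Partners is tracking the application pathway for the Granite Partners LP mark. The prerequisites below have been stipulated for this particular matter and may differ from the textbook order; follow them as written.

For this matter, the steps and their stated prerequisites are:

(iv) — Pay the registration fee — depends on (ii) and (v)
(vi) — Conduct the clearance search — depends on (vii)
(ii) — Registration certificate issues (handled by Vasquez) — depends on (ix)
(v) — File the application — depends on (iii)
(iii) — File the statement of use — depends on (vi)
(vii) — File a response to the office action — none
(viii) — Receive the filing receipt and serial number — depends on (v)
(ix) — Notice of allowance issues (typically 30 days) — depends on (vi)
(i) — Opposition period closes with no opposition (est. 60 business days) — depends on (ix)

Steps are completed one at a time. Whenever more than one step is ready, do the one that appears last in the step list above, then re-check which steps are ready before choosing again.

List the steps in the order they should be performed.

(vii) (vi) (ix) (i) (iii) (v) (viii) (ii) (iv)

(vii) is the only step with nothing outstanding, so it goes first.
That leaves (vi) as the only ready step → (vi).
Ready: (ix) and (iii). (ix) is listed later → (ix).
(i), (iii) and (ii) are all available; (i) is listed later → (i).
(iii) and (ii) are both available; (iii) is listed later → (iii).
Ready: (v) and (ii). (v) is listed later → (v).
(viii) now also ready, so the ready set is {(viii), (ii)}; (viii) is listed later → (viii).
That leaves (ii) as the only ready step → (ii).
(iv) needed (v) and (ii), now all done → (iv).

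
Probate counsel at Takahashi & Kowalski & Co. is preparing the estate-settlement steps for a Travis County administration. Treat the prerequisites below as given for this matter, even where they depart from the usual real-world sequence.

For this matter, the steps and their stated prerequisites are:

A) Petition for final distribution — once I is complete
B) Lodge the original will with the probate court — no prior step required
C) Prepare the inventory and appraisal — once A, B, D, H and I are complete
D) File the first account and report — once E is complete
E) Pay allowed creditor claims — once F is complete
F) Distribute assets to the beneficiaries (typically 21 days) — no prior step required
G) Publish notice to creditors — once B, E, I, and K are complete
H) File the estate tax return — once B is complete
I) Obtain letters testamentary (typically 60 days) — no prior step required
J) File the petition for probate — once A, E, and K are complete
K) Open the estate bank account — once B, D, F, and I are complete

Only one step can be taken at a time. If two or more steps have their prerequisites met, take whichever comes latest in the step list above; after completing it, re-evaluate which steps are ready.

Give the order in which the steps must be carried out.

I, F, E, D, B, K, H, G, A, J, C

Nothing is required for I, F and B. I is listed later → I first.
A now also ready, so the ready set is {F, B, A}; F is listed later → F.
E, B and A are all available; E is listed later → E.
Now D, B and A have their prerequisites met. D is listed later, so D next.
B and A are both available; B is listed later → B.
Now K, H and A have their prerequisites met. K is listed later, so K next.
G now also ready, so the ready set is {H, G, A}; H is listed later → H.
G and A are both available; G is listed later → G.
A is the only step now ready → A.
J and C are both available; J is listed later → J.
That leaves C as the only ready step → C.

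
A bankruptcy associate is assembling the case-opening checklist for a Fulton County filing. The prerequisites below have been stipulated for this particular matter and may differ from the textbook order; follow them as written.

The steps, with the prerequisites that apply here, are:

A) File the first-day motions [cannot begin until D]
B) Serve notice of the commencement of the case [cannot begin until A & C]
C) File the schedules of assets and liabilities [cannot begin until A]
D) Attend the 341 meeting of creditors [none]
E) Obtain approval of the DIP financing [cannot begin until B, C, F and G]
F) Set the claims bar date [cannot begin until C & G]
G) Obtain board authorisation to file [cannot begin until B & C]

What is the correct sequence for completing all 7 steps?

D, A, C, B, G, F, E

D is the only step with nothing outstanding, so it goes first.
A needed D, now all done → A.
Next only C has its prerequisites met → C.
Next only B has its prerequisites met → B.
Next only G has its prerequisites met → G.
That leaves F as the only ready step → F.
Next only E has its prerequisites met → E.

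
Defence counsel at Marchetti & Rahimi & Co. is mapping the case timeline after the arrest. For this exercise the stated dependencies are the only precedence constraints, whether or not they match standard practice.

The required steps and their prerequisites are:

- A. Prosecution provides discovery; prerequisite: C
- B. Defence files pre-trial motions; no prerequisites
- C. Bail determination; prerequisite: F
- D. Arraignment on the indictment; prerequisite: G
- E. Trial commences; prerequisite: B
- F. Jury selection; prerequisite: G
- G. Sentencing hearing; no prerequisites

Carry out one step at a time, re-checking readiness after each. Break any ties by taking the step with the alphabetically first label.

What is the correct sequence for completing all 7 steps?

B → E → G → D → F → C → A

B and G have no prerequisites; B has the earlier label, so B is first.
Ready: E and G. E has the earlier label → E.
G is the only step now ready → G.
D and F are both available; D has the earlier label → D.
F needed G, now all done → F.
C is the only step now ready → C.
A needed C, now all done → A.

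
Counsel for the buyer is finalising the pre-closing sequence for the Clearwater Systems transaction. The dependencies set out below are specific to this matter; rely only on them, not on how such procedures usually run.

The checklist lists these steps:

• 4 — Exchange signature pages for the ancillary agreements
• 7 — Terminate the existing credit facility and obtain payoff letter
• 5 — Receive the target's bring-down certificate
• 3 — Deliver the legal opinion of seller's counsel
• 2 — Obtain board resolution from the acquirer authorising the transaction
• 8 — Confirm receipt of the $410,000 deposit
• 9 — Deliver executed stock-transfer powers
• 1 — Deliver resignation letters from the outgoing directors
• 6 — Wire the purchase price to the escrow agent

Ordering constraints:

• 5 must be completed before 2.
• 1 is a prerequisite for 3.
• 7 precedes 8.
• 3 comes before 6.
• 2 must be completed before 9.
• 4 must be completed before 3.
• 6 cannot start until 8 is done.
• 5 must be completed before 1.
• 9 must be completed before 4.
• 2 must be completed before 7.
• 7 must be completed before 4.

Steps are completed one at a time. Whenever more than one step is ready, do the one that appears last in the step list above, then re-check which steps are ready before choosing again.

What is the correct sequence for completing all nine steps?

5 is the only step with nothing outstanding, so it goes first.
Ready: 1 and 2. 1 is listed later → 1.
2 needed 5, now all done → 2.
Ready: 9 and 7. 9 is listed later → 9.
Next only 7 has its prerequisites met → 7.
Now 8 and 4 have their prerequisites met. 8 is listed later, so 8 next.
4 needed 9 and 7, now all done → 4.
3 needed 1 and 4, now all done → 3.
That leaves 6 as the only ready step → 6.

5, 1, 2, 9, 7, 8, 4, 3, 6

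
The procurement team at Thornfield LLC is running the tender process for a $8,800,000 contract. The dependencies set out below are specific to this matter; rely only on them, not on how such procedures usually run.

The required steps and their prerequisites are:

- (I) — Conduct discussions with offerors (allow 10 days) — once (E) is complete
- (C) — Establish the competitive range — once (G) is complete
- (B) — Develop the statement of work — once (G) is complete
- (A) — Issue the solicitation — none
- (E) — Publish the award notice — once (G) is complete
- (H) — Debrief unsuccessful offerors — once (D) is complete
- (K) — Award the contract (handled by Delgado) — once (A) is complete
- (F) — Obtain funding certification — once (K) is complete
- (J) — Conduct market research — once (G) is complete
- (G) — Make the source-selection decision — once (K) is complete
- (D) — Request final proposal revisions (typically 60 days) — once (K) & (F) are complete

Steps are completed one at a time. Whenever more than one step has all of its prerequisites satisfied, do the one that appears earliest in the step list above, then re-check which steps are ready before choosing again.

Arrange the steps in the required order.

Only (A) has no prerequisites, so it is first.
(K) needed (A), now all done → (K).
Now (F) and (G) have their prerequisites met. (F) is listed earlier, so (F) next.
Now (G) and (D) have their prerequisites met. (G) is listed earlier, so (G) next.
Ready: (C), (B), (E), (J) and (D). (C) is listed earlier → (C).
(B), (E), (J) and (D) are all available; (B) is listed earlier → (B).
Ready: (E), (J) and (D). (E) is listed earlier → (E).
Now (I), (J) and (D) have their prerequisites met. (I) is listed earlier, so (I) next.
Now (J) and (D) have their prerequisites met. (J) is listed earlier, so (J) next.
(D) needed (K) and (F), now all done → (D).
(H) is the only step now ready → (H).

(A), (K), (F), (G), (C), (B), (E), (I), (J), (D), (H)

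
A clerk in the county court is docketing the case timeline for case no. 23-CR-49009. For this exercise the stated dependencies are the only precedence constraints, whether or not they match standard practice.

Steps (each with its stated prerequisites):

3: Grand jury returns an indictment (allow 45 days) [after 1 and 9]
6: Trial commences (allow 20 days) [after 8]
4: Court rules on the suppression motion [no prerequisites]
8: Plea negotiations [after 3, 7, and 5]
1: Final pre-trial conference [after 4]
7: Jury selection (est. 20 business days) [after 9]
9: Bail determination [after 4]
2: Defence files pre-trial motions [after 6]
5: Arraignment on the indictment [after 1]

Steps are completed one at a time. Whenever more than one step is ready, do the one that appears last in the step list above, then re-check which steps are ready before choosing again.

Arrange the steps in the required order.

4 9 7 1 5 3 8 6 2

Only 4 has no prerequisites, so it is first.
9 and 1 are both available; 9 is listed later → 9.
7 now also ready, so the ready set is {7, 1}; 7 is listed later → 7.
1 needed 4, now all done → 1.
Now 5 and 3 have their prerequisites met. 5 is listed later, so 5 next.
3 needed 9 and 1, now all done → 3.
8 needed 5, 7 and 3, now all done → 8.
Next only 6 has its prerequisites met → 6.
2 needed 6, now all done → 2.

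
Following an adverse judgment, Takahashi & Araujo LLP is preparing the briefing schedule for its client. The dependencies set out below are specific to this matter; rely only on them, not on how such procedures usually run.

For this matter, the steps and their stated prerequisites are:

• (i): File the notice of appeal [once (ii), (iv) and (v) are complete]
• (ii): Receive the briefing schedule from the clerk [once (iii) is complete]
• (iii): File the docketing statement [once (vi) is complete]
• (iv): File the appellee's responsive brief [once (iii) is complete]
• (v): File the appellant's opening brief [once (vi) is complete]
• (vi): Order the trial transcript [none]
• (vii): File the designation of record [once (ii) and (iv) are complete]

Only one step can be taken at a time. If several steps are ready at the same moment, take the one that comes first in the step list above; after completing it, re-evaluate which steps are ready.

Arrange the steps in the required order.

Only (vi) has no prerequisites, so it is first.
Ready: (iii) and (v). (iii) is listed earlier → (iii).
Ready: (ii), (iv) and (v). (ii) is listed earlier → (ii).
Now (iv) and (v) have their prerequisites met. (iv) is listed earlier, so (iv) next.
(vii) now also ready, so the ready set is {(v), (vii)}; (v) is listed earlier → (v).
(i) and (vii) are both available; (i) is listed earlier → (i).
That leaves (vii) as the only ready step → (vii).

(vi), (iii), (ii), (iv), (v), (i), (vii)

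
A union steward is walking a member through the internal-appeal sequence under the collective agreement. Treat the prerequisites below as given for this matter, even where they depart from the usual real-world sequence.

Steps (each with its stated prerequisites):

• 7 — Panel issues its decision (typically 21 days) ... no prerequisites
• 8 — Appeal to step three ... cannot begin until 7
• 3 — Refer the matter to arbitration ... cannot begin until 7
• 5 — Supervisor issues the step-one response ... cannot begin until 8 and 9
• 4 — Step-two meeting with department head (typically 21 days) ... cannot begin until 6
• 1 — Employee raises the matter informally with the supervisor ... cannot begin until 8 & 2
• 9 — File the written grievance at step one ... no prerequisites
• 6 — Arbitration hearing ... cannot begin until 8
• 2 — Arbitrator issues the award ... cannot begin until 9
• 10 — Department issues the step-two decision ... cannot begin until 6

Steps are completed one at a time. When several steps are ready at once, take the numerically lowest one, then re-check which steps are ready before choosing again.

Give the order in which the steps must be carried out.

7, 3, 8, 6, 4, 9, 2, 1, 5, 10

Nothing is required for 7 and 9. 7 has the earlier label → 7 first.
3 and 8 now also ready, so the ready set is {3, 8, 9}; 3 has the earlier label → 3.
8 and 9 are both available; 8 has the earlier label → 8.
6 and 9 are both available; 6 has the earlier label → 6.
4 and 10 now also ready, so the ready set is {4, 9, 10}; 4 has the earlier label → 4.
9 and 10 are both available; 9 has the earlier label → 9.
Now 2, 5 and 10 have their prerequisites met. 2 has the earlier label, so 2 next.
1 now also ready, so the ready set is {1, 5, 10}; 1 has the earlier label → 1.
Ready: 5 and 10. 5 has the earlier label → 5.
10 is the only step now ready → 10.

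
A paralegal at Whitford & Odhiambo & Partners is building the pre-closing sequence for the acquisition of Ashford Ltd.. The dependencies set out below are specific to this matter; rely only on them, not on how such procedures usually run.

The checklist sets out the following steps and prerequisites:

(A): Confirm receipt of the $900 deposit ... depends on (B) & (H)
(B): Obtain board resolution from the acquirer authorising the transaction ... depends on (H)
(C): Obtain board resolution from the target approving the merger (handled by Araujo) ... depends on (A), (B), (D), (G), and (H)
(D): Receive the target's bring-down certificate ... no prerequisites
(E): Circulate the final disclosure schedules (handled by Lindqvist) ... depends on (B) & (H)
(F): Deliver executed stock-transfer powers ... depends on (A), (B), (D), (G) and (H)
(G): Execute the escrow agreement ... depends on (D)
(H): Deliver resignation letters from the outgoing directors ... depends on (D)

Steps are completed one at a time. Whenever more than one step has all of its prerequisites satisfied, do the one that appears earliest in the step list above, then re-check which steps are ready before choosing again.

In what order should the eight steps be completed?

Only (D) has no prerequisites, so it is first.
(G) and (H) are both available; (G) is listed earlier → (G).
(H) needed (D), now all done → (H).
(B) is the only step now ready → (B).
Ready: (A) and (E). (A) is listed earlier → (A).
(C) and (F) now also ready, so the ready set is {(C), (E), (F)}; (C) is listed earlier → (C).
Now (E) and (F) have their prerequisites met. (E) is listed earlier, so (E) next.
(F) needed (A), (B), (D), (G) and (H), now all done → (F).

(D), (G), (H), (B), (A), (C), (E), (F)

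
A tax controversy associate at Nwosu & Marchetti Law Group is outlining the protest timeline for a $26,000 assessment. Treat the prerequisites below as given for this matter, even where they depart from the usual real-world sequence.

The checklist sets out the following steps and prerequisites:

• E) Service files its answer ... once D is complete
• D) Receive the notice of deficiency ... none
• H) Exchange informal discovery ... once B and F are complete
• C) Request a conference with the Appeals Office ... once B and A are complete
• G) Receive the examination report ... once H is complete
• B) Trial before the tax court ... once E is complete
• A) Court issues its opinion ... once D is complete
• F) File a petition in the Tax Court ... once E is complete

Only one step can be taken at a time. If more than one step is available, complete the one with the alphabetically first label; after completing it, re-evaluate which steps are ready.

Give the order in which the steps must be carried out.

D → A → E → B → C → F → H → G

Only D has no prerequisites, so it is first.
A and E are both available; A has the earlier label → A.
E needed D, now all done → E.
Ready: B and F. B has the earlier label → B.
C now also ready, so the ready set is {C, F}; C has the earlier label → C.
F needed E, now all done → F.
H needed B and F, now all done → H.
Next only G has its prerequisites met → G.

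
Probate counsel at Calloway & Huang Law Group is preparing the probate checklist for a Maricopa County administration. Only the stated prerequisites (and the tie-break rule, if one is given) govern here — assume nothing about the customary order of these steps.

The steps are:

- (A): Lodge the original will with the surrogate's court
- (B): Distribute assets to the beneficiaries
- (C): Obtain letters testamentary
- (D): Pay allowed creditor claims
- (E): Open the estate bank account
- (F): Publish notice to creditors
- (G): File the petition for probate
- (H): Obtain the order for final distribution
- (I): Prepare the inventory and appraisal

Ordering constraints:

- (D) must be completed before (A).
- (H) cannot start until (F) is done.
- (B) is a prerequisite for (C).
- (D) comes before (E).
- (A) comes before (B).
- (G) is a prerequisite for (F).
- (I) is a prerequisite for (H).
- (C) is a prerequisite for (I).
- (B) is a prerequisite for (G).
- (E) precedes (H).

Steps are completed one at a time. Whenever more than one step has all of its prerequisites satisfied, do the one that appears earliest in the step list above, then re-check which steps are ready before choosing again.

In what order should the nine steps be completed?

(D) has no prerequisites → (D) first.
Ready: (A) and (E). (A) is listed earlier → (A).
Ready: (B) and (E). (B) is listed earlier → (B).
(C) and (G) now also ready, so the ready set is {(C), (E), (G)}; (C) is listed earlier → (C).
Ready: (E), (G) and (I). (E) is listed earlier → (E).
Ready: (G) and (I). (G) is listed earlier → (G).
(F) now also ready, so the ready set is {(F), (I)}; (F) is listed earlier → (F).
That leaves (I) as the only ready step → (I).
(H) needed (E), (F) and (I), now all done → (H).

(D) (A) (B) (C) (E) (G) (F) (I) (H)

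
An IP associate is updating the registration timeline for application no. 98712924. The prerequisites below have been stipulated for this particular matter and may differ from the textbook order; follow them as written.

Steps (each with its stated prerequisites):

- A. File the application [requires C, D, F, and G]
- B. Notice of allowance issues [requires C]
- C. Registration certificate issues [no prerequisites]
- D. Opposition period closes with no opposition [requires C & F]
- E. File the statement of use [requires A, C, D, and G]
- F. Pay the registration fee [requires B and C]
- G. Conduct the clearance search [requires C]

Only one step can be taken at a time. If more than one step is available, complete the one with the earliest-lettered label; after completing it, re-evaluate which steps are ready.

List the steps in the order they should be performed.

Only C has no prerequisites, so it is first.
B and G are both available; B has the earlier label → B.
F and G are both available; F has the earlier label → F.
D and G are both available; D has the earlier label → D.
That leaves G as the only ready step → G.
A needed C, D, F and G, now all done → A.
That leaves E as the only ready step → E.

C → B → F → D → G → A → E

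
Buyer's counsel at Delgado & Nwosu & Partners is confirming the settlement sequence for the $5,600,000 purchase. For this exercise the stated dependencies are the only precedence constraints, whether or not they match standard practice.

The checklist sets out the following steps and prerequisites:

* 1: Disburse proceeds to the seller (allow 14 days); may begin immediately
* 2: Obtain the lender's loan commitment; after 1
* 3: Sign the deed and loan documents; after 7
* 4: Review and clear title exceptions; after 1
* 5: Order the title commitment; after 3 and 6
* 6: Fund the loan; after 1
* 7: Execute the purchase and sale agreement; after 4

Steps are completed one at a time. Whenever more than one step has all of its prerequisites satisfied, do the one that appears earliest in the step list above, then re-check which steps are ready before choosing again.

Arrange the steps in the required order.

1 → 2 → 4 → 6 → 7 → 3 → 5

1 is the only step with nothing outstanding, so it goes first.
Now 2, 4 and 6 have their prerequisites met. 2 is listed earlier, so 2 next.
Now 4 and 6 have their prerequisites met. 4 is listed earlier, so 4 next.
7 now also ready, so the ready set is {6, 7}; 6 is listed earlier → 6.
That leaves 7 as the only ready step → 7.
3 needed 7, now all done → 3.
That leaves 5 as the only ready step → 5.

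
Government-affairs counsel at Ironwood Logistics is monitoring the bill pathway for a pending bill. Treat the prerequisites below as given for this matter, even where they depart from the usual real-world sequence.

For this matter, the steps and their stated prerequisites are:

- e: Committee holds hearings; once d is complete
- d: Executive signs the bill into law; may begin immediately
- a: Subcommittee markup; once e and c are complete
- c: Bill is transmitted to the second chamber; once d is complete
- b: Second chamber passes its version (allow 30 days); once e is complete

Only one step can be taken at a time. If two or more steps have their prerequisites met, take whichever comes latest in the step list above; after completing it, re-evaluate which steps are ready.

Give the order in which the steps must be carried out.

d has no prerequisites → d first.
Now c and e have their prerequisites met. c is listed later, so c next.
That leaves e as the only ready step → e.
b and a are both available; b is listed later → b.
a needed c and e, now all done → a.

d → c → e → b → a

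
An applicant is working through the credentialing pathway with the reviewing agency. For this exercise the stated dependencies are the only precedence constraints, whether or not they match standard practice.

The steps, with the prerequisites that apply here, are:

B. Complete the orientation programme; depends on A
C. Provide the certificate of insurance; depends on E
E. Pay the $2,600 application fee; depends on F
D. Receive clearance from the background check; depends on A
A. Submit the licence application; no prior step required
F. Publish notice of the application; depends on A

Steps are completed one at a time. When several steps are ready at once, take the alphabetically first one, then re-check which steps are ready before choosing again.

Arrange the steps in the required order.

A has no prerequisites → A first.
Now B, D and F have their prerequisites met. B has the earlier label, so B next.
Ready: D and F. D has the earlier label → D.
That leaves F as the only ready step → F.
E needed F, now all done → E.
C needed E, now all done → C.

A B D F E C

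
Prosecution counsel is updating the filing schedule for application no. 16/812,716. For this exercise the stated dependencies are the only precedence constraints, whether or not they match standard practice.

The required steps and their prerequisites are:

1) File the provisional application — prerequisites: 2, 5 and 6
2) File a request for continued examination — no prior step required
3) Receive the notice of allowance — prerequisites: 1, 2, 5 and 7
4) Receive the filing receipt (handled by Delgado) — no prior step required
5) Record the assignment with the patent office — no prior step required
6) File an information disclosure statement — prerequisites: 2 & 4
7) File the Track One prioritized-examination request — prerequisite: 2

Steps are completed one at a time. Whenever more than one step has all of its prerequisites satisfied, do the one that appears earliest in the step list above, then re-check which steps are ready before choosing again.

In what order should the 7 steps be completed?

2, 4, 5, 6, 1, 7, 3

2, 4 and 5 have no prerequisites; 2 is listed earlier, so 2 is first.
7 now also ready, so the ready set is {4, 5, 7}; 4 is listed earlier → 4.
6 now also ready, so the ready set is {5, 6, 7}; 5 is listed earlier → 5.
6 and 7 are both available; 6 is listed earlier → 6.
1 and 7 are both available; 1 is listed earlier → 1.
7 needed 2, now all done → 7.
3 is the only step now ready → 3.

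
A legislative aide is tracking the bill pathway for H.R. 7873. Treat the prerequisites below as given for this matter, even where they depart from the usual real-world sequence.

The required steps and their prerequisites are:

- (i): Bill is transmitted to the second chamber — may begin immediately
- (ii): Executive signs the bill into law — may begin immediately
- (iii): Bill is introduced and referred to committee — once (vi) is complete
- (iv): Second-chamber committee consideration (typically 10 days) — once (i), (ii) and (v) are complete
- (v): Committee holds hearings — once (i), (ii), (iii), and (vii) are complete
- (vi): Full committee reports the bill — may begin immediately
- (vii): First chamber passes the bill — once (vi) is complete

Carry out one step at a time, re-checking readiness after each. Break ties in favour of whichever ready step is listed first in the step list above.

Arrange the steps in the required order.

Nothing is required for (i), (ii) and (vi). (i) is listed earlier → (i) first.
Now (ii) and (vi) have their prerequisites met. (ii) is listed earlier, so (ii) next.
That leaves (vi) as the only ready step → (vi).
(iii) and (vii) are both available; (iii) is listed earlier → (iii).
(vii) needed (vi), now all done → (vii).
(v) needed (i), (ii), (iii) and (vii), now all done → (v).
Next only (iv) has its prerequisites met → (iv).

(i), (ii), (vi), (iii), (vii), (v), (iv)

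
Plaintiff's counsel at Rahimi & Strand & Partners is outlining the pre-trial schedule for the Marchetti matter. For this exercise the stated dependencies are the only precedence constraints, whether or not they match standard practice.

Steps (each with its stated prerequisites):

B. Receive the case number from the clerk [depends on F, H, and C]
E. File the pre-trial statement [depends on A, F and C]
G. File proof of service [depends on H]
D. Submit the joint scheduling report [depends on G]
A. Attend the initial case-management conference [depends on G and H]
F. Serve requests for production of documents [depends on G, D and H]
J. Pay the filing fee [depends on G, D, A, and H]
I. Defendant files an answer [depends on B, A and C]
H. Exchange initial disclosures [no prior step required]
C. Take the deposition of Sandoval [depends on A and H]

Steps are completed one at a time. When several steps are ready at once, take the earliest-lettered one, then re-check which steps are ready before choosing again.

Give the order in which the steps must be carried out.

H G A C D F B E I J

H has no prerequisites → H first.
G needed H, now all done → G.
A and D are both available; A has the earlier label → A.
C and D are both available; C has the earlier label → C.
D is the only step now ready → D.
F and J are both available; F has the earlier label → F.
B and E now also ready, so the ready set is {B, E, J}; B has the earlier label → B.
Now E, I and J have their prerequisites met. E has the earlier label, so E next.
I and J are both available; I has the earlier label → I.
J is the only step now ready → J.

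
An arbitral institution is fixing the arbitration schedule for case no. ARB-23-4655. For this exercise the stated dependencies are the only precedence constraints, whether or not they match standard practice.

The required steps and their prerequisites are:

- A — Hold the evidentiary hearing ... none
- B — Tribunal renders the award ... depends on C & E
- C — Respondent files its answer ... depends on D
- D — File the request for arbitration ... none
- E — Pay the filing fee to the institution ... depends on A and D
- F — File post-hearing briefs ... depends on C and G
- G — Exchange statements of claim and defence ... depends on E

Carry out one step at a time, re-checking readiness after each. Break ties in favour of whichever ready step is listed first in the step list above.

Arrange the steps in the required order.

A → D → C → E → B → G → F

Nothing is required for A and D. A is listed earlier → A first.
D is the only step now ready → D.
Ready: C and E. C is listed earlier → C.
E needed A and D, now all done → E.
Now B and G have their prerequisites met. B is listed earlier, so B next.
G needed E, now all done → G.
Next only F has its prerequisites met → F.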